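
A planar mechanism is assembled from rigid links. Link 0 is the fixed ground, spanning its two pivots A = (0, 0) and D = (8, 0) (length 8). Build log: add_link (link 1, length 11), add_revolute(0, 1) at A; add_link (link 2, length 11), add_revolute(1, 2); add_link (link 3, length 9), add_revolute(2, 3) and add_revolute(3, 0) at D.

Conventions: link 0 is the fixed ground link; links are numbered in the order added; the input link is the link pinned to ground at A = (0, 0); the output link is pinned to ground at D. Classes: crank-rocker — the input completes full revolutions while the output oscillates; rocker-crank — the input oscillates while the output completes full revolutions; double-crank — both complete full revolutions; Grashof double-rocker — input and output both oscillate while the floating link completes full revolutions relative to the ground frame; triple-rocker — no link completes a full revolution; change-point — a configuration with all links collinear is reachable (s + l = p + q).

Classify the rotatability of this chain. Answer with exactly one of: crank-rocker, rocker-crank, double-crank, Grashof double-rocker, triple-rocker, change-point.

lengths: ground=8, input=11, coupler=11, output=9
sorted: s=8 (shortest), l=11 (longest), p+q=20
s + l = 19 vs p + q = 20
s + l < p + q (Grashof) with shortest = ground link → double-crank

double-crank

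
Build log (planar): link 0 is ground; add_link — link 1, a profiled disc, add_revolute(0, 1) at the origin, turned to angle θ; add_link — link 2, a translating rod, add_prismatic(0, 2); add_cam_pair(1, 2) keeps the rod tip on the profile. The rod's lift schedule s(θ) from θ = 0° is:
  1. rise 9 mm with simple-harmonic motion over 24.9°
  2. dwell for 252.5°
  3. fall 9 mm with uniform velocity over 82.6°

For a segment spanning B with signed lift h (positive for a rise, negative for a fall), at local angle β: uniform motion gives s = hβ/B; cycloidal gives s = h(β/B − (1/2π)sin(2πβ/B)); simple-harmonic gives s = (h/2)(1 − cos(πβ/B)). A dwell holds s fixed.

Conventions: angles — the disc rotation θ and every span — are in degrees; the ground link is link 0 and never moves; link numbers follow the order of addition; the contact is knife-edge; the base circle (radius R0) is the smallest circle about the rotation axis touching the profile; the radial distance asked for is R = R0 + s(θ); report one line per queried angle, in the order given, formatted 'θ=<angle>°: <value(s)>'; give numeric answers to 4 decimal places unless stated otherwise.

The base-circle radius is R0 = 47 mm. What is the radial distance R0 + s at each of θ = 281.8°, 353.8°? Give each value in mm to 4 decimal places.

seg 1 [0°–24.9°] simple-harmonic, h=9: full span → s += 9 → s = 9.0000
seg 2 [24.9°–277.4°] dwell: s stays 9.0000
seg 3 [277.4°–360°] uniform, h=-9: θ=281.8° here. β=4.4, B=82.6. -9·4.4/82.6 = -0.4794 → s = 8.5206
seg 3 [277.4°–360°] uniform, h=-9: θ=353.8° here. β=76.4, B=82.6. -9·76.4/82.6 = -8.3245 → s = 0.6755
θ=281.8°: R = R0 + s = 47 + 8.5206 = 55.5206
θ=353.8°: R = R0 + s = 47 + 0.6755 = 47.6755

θ=281.8°: 55.5206
θ=353.8°: 47.6755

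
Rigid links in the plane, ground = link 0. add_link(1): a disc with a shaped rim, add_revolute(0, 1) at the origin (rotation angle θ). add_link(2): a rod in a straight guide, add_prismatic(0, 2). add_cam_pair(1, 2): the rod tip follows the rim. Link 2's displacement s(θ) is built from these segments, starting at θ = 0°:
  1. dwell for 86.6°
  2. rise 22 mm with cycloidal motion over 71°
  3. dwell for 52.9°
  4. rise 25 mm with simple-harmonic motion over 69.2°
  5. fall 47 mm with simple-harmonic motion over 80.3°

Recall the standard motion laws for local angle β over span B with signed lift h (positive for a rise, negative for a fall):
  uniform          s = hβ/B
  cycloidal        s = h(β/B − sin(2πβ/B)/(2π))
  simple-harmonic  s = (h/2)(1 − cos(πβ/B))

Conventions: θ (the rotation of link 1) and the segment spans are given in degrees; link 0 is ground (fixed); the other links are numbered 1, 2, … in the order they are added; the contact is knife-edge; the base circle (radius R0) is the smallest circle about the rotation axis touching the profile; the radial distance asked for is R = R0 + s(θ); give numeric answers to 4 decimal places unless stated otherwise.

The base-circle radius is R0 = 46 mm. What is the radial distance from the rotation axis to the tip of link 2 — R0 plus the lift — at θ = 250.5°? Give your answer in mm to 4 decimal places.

segment 1 (0° to 86.6°, dwell): s unchanged at 0.0000
segment 2 (86.6° to 157.6°, cycloidal, h = 22) is passed completely: s = 0.0000 + (22) = 22.0000
segment 3 (157.6° to 210.5°, dwell): s unchanged at 22.0000
θ = 250.5° falls in segment 4 (210.5° to 279.7°, simple-harmonic, h = 25): β = 250.5 − 210.5 = 40°, B = 69.2°; Δs = 25/2·(1 − cos(π·0.5780)) = 15.5338; s = 22.0000 + 15.5338 = 37.5338
R = R0 + s = 46 + 37.5338 = 83.5338

83.5338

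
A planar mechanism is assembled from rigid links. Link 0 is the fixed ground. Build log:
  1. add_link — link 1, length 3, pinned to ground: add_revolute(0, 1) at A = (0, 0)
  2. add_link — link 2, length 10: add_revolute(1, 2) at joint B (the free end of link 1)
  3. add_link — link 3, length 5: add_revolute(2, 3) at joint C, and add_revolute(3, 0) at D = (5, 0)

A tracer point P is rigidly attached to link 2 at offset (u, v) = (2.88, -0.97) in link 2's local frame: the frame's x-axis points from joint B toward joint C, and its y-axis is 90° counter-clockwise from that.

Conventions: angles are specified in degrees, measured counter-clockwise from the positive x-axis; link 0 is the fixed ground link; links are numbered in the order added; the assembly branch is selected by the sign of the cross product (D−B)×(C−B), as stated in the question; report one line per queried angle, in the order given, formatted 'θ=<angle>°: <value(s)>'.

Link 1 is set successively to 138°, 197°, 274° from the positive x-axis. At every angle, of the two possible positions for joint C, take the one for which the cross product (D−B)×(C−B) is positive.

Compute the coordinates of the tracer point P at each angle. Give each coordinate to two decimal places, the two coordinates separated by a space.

A=(0,0), D=(5.00,0)
θ=138°: B = A + 3.00·(cos138°, sin138°) = (-2.2294, 2.0074)
θ=138°: |BD| = 7.5030
θ=138°: circle(B,10.00) ∩ circle(D,5.00): a=8.7495, h=4.8421
θ=138°:   candidates: C₊=(7.4966,4.3321) cross=36.330; C₋=(4.9056,-4.9991) cross=-36.330
θ=138°:   branch + wants cross > 0 → take C=(7.4966,4.3321) (cross=36.330)
θ=138°: ex = (C−B)/|BC| = (0.9726,0.2325); ey = (-0.2325,0.9726)
θ=138°: P = B + 2.88·ex + -0.97·ey = (0.7972,1.7335)
θ=197°: B = A + 3.00·(cos197°, sin197°) = (-2.8689, -0.8771)
θ=197°: |BD| = 7.9176
θ=197°: circle(B,10.00) ∩ circle(D,5.00): a=8.6951, h=4.9392
θ=197°:   candidates: C₊=(5.2255,4.9949) cross=39.107; C₋=(6.3198,-4.8227) cross=-39.107
θ=197°:   branch + wants cross > 0 → take C=(5.2255,4.9949) (cross=39.107)
θ=197°: ex = (C−B)/|BC| = (0.8094,0.5872); ey = (-0.5872,0.8094)
θ=197°: P = B + 2.88·ex + -0.97·ey = (0.0319,0.0289)
θ=274°: B = A + 3.00·(cos274°, sin274°) = (0.2093, -2.9927)
θ=274°: |BD| = 5.6487
θ=274°: circle(B,10.00) ∩ circle(D,5.00): a=9.4631, h=3.2327
θ=274°:   candidates: C₊=(6.5224,4.7626) cross=18.260; C₋=(9.9478,-0.7208) cross=-18.260
θ=274°:   branch + wants cross > 0 → take C=(6.5224,4.7626) (cross=18.260)
θ=274°: ex = (C−B)/|BC| = (0.6313,0.7755); ey = (-0.7755,0.6313)
θ=274°: P = B + 2.88·ex + -0.97·ey = (2.7797,-1.3715)

θ=138°: 0.80 1.73
θ=197°: 0.03 0.03
θ=274°: 2.78 -1.37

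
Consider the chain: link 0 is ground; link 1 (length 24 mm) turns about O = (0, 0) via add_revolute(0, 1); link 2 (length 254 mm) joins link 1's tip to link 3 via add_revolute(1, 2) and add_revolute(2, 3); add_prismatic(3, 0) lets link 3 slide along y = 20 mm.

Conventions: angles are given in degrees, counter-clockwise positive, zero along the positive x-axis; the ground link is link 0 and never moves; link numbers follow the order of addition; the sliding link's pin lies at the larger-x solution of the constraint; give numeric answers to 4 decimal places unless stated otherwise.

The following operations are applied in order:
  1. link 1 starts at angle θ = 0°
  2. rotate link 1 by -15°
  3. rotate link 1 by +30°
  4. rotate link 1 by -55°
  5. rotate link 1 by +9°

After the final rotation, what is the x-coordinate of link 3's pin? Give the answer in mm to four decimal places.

geometry: r = 24 mm, L = 254 mm, e = 20 mm; θ starts at 0°
rotate link 1 by -15°: θ ← 0° -15° = -15°
rotate link 1 by +30°: θ ← -15° +30° = 15°
rotate link 1 by -55°: θ ← 15° -55° = -40°
rotate link 1 by +9°: θ ← -40° +9° = -31°
crank pin P = (r cos θ, r sin θ) = (20.572015, -12.360914)
h = r sin θ − e = -12.360914 − 20 = -32.360914
x = r cos θ + √(L² − h²) = 20.572015 + 251.930092 = 272.502107

272.5021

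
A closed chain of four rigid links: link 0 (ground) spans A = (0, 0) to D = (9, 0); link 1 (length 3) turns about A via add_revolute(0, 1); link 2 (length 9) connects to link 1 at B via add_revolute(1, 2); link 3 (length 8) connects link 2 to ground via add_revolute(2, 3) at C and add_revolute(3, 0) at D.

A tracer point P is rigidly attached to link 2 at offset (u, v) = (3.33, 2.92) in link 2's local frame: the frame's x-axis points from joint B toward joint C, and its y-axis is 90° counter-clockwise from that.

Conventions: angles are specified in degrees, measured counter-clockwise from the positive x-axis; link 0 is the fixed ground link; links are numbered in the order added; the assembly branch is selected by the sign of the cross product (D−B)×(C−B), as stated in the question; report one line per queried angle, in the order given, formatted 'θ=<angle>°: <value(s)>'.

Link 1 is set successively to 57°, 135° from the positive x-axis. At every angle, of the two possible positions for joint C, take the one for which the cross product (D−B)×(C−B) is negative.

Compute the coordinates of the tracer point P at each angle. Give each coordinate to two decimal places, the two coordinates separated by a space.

A=(0,0), D=(9.00,0)
θ=57°: B = A + 3.00·(cos57°, sin57°) = (1.6339, 2.5160)
θ=57°: |BD| = 7.7839
θ=57°: circle(B,9.00) ∩ circle(D,8.00): a=4.9840, h=7.4940
θ=57°:   candidates: C₊=(8.7726,7.9968) cross=58.333; C₋=(3.9280,-6.1867) cross=-58.333
θ=57°:   branch - wants cross < 0 → take C=(3.9280,-6.1867) (cross=-58.333)
θ=57°: ex = (C−B)/|BC| = (0.2549,-0.9670); ey = (0.9670,0.2549)
θ=57°: P = B + 3.33·ex + 2.92·ey = (5.3063,0.0403)
θ=135°: B = A + 3.00·(cos135°, sin135°) = (-2.1213, 2.1213)
θ=135°: |BD| = 11.3218
θ=135°: circle(B,9.00) ∩ circle(D,8.00): a=6.4117, h=6.3159
θ=135°:   candidates: C₊=(5.3602,7.1240) cross=71.507; C₋=(2.9934,-5.2840) cross=-71.507
θ=135°:   branch - wants cross < 0 → take C=(2.9934,-5.2840) (cross=-71.507)
θ=135°: ex = (C−B)/|BC| = (0.5683,-0.8228); ey = (0.8228,0.5683)
θ=135°: P = B + 3.33·ex + 2.92·ey = (2.1738,1.0408)

θ=57°: 5.31 0.04
θ=135°: 2.17 1.04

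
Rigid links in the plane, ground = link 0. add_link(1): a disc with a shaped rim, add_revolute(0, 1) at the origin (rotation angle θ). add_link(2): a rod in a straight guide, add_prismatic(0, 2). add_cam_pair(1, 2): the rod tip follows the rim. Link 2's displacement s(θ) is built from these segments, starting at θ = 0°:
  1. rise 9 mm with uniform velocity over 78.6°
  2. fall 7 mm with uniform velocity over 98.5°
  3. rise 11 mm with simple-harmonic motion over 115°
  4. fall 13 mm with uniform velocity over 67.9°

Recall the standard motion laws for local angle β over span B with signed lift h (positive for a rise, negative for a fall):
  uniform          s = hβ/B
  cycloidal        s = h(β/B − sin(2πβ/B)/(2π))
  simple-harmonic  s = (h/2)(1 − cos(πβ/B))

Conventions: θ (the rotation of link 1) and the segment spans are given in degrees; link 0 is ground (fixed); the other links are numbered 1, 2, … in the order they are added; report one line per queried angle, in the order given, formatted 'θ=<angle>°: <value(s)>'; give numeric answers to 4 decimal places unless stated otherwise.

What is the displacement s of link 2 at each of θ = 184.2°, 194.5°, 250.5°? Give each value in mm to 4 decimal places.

segment 1 (0° to 78.6°, uniform, h = 9) is passed completely: s = 0.0000 + (9) = 9.0000
segment 2 (78.6° to 177.1°, uniform, h = -7) is passed completely: s = 9.0000 + (-7) = 2.0000
θ = 184.2° falls in segment 3 (177.1° to 292.1°, simple-harmonic, h = 11): β = 184.2 − 177.1 = 7.1°, B = 115°; Δs = 11/2·(1 − cos(π·0.0617)) = 0.1031; s = 2.0000 + 0.1031 = 2.1031
θ = 194.5° falls in segment 3 (177.1° to 292.1°, simple-harmonic, h = 11): β = 194.5 − 177.1 = 17.4°, B = 115°; Δs = 11/2·(1 − cos(π·0.1513)) = 0.6097; s = 2.0000 + 0.6097 = 2.6097
θ = 250.5° falls in segment 3 (177.1° to 292.1°, simple-harmonic, h = 11): β = 250.5 − 177.1 = 73.4°, B = 115°; Δs = 11/2·(1 − cos(π·0.6383)) = 7.8146; s = 2.0000 + 7.8146 = 9.8146

θ=184.2°: 2.1031
θ=194.5°: 2.6097
θ=250.5°: 9.8146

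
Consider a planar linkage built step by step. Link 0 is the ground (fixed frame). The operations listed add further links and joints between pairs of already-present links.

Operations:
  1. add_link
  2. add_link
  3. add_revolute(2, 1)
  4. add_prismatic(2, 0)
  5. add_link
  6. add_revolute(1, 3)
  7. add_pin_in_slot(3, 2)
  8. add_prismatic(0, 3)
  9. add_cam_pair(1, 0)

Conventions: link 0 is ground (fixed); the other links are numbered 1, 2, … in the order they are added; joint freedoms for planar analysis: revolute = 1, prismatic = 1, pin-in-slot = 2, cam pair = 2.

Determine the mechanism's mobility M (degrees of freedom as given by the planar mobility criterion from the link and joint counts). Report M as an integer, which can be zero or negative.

ground; <1,0,0>
#1 <2,0,0>
#2 <3,0,0>
R:2↔1 J1 <3,1,0>
P:2↔0 J1 <3,2,0>
#3 <4,2,0>
R:1↔3 J1 <4,3,0>
PS:3↔2 J2 <4,3,1>
P:0↔3 J1 <4,4,1>
C:1↔0 J2 <4,4,2>
3×3 − 2×4 − 1×2 = -1

M = -1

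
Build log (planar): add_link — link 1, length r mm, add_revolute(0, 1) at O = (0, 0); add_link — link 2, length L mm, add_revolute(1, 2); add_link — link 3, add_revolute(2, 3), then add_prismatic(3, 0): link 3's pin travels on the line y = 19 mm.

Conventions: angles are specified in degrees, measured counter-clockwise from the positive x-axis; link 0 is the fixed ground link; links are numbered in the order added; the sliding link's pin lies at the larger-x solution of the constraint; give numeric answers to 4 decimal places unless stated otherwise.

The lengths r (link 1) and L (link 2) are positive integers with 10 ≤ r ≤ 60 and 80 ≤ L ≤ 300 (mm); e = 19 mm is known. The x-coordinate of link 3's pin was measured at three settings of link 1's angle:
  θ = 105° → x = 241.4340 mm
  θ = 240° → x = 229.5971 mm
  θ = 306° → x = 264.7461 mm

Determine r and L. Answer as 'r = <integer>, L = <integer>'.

constraint per measurement: (x − r cos θ)² + (r sin θ − e)² = L²
subtracting the θ₁ and θ₂ equations cancels the r² and L² terms:
r = (x₁² − x₂²) / (2[(x₁cos θ₁ + e sin θ₁) − (x₂cos θ₂ + e sin θ₂)]) = 32.0000 → r = 32
L² = (x₁ − r cos θ₁)² + (r sin θ₁ − e)² = 62500.0245 → L = 250.0000 → L = 250
check at θ₃=306°: x = 264.7461 (printed 264.7461) ✓

r = 32, L = 250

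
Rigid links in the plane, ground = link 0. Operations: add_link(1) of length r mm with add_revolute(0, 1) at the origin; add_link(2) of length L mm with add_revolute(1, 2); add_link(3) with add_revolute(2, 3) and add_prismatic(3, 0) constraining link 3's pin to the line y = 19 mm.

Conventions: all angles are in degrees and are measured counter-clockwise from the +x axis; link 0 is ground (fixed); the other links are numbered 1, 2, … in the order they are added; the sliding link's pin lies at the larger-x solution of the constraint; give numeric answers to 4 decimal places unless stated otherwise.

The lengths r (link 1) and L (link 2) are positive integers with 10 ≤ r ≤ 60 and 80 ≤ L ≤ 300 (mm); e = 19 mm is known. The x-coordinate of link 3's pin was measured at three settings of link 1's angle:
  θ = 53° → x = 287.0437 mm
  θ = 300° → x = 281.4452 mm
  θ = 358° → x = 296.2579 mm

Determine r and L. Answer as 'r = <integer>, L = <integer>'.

constraint per measurement: (x − r cos θ)² + (r sin θ − e)² = L²
subtracting the θ₁ and θ₂ equations cancels the r² and L² terms:
r = (x₁² − x₂²) / (2[(x₁cos θ₁ + e sin θ₁) − (x₂cos θ₂ + e sin θ₂)]) = 25.0002 → r = 25
L² = (x₁ − r cos θ₁)² + (r sin θ₁ − e)² = 73984.0214 → L = 272.0000 → L = 272
check at θ₃=358°: x = 296.2579 (printed 296.2579) ✓

r = 25, L = 272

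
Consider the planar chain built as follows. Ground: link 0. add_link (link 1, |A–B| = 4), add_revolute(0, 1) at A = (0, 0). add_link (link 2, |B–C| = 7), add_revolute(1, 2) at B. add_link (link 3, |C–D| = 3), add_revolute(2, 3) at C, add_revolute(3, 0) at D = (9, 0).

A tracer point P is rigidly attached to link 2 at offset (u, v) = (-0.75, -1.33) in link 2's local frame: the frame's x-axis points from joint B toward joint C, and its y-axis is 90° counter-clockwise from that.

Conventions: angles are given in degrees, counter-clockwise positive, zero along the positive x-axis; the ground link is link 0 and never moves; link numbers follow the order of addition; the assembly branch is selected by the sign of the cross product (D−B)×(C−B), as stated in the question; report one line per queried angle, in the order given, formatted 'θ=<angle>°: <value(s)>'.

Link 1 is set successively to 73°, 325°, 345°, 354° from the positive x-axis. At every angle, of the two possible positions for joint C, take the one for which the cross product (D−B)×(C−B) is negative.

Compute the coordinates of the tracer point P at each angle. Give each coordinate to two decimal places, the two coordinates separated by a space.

A=(0,0), D=(9.00,0)
θ=73°: B = A + 4.00·(cos73°, sin73°) = (1.1695, 3.8252)
θ=73°: |BD| = 8.7149
θ=73°: circle(B,7.00) ∩ circle(D,3.00): a=6.6524, h=2.1785
θ=73°:   candidates: C₊=(8.1030,2.8628) cross=18.986; C₋=(6.1906,-1.0522) cross=-18.986
θ=73°:   branch - wants cross < 0 → take C=(6.1906,-1.0522) (cross=-18.986)
θ=73°: ex = (C−B)/|BC| = (0.7173,-0.6968); ey = (0.6968,0.7173)
θ=73°: P = B + -0.75·ex + -1.33·ey = (-0.2952,3.3938)
θ=325°: B = A + 4.00·(cos325°, sin325°) = (3.2766, -2.2943)
θ=325°: |BD| = 6.1661
θ=325°: circle(B,7.00) ∩ circle(D,3.00): a=6.3266, h=2.9957
θ=325°:   candidates: C₊=(8.0343,2.8403) cross=18.472; C₋=(10.2636,-2.7209) cross=-18.472
θ=325°:   branch - wants cross < 0 → take C=(10.2636,-2.7209) (cross=-18.472)
θ=325°: ex = (C−B)/|BC| = (0.9981,-0.0609); ey = (0.0609,0.9981)
θ=325°: P = B + -0.75·ex + -1.33·ey = (2.4469,-3.5761)
θ=345°: B = A + 4.00·(cos345°, sin345°) = (3.8637, -1.0353)
θ=345°: |BD| = 5.2396
θ=345°: circle(B,7.00) ∩ circle(D,3.00): a=6.4369, h=2.7507
θ=345°:   candidates: C₊=(9.6302,2.9331) cross=14.413; C₋=(10.7172,-2.4599) cross=-14.413
θ=345°:   branch - wants cross < 0 → take C=(10.7172,-2.4599) (cross=-14.413)
θ=345°: ex = (C−B)/|BC| = (0.9791,-0.2035); ey = (0.2035,0.9791)
θ=345°: P = B + -0.75·ex + -1.33·ey = (2.8587,-2.1848)
θ=354°: B = A + 4.00·(cos354°, sin354°) = (3.9781, -0.4181)
θ=354°: |BD| = 5.0393
θ=354°: circle(B,7.00) ∩ circle(D,3.00): a=6.4885, h=2.6268
θ=354°:   candidates: C₊=(10.2262,2.7379) cross=13.237; C₋=(10.6621,-2.4975) cross=-13.237
θ=354°:   branch - wants cross < 0 → take C=(10.6621,-2.4975) (cross=-13.237)
θ=354°: ex = (C−B)/|BC| = (0.9549,-0.2971); ey = (0.2971,0.9549)
θ=354°: P = B + -0.75·ex + -1.33·ey = (2.8669,-1.4653)

θ=73°: -0.30 3.39
θ=325°: 2.45 -3.58
θ=345°: 2.86 -2.18
θ=354°: 2.87 -1.47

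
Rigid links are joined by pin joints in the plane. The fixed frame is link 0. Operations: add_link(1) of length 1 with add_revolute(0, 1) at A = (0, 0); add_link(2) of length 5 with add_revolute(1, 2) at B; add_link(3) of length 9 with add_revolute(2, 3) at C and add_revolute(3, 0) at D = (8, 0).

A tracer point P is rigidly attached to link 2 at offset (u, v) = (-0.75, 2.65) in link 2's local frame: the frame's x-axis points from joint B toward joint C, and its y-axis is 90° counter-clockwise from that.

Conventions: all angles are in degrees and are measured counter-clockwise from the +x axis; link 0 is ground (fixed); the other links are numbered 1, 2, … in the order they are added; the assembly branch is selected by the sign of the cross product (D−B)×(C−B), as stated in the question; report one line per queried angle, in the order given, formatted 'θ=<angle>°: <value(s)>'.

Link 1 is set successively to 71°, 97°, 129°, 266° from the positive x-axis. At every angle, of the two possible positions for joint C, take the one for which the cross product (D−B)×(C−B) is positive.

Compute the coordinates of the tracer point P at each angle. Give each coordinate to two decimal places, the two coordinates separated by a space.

A=(0,0), D=(8.00,0)
θ=71°: B = A + 1.00·(cos71°, sin71°) = (0.3256, 0.9455)
θ=71°: |BD| = 7.7325
θ=71°: circle(B,5.00) ∩ circle(D,9.00): a=0.2451, h=4.9940
θ=71°:   candidates: C₊=(1.1795,5.8721) cross=38.616; C₋=(-0.0418,-4.0410) cross=-38.616
θ=71°:   branch + wants cross > 0 → take C=(1.1795,5.8721) (cross=38.616)
θ=71°: ex = (C−B)/|BC| = (0.1708,0.9853); ey = (-0.9853,0.1708)
θ=71°: P = B + -0.75·ex + 2.65·ey = (-2.4136,0.6591)
θ=97°: B = A + 1.00·(cos97°, sin97°) = (-0.1219, 0.9925)
θ=97°: |BD| = 8.1823
θ=97°: circle(B,5.00) ∩ circle(D,9.00): a=0.6691, h=4.9550
θ=97°:   candidates: C₊=(1.1434,5.8298) cross=40.543; C₋=(-0.0588,-4.0071) cross=-40.543
θ=97°:   branch + wants cross > 0 → take C=(1.1434,5.8298) (cross=40.543)
θ=97°: ex = (C−B)/|BC| = (0.2530,0.9675); ey = (-0.9675,0.2530)
θ=97°: P = B + -0.75·ex + 2.65·ey = (-2.8754,0.9375)
θ=129°: B = A + 1.00·(cos129°, sin129°) = (-0.6293, 0.7771)
θ=129°: |BD| = 8.6642
θ=129°: circle(B,5.00) ∩ circle(D,9.00): a=1.1004, h=4.8774
θ=129°:   candidates: C₊=(0.9042,5.5362) cross=42.259; C₋=(0.0292,-4.1793) cross=-42.259
θ=129°:   branch + wants cross > 0 → take C=(0.9042,5.5362) (cross=42.259)
θ=129°: ex = (C−B)/|BC| = (0.3067,0.9518); ey = (-0.9518,0.3067)
θ=129°: P = B + -0.75·ex + 2.65·ey = (-3.3816,0.8760)
θ=266°: B = A + 1.00·(cos266°, sin266°) = (-0.0698, -0.9976)
θ=266°: |BD| = 8.1312
θ=266°: circle(B,5.00) ∩ circle(D,9.00): a=0.6221, h=4.9612
θ=266°:   candidates: C₊=(-0.0611,4.0024) cross=40.340; C₋=(1.1563,-5.8449) cross=-40.340
θ=266°:   branch + wants cross > 0 → take C=(-0.0611,4.0024) (cross=40.340)
θ=266°: ex = (C−B)/|BC| = (0.0017,1.0000); ey = (-1.0000,0.0017)
θ=266°: P = B + -0.75·ex + 2.65·ey = (-2.7211,-1.7429)

θ=71°: -2.41 0.66
θ=97°: -2.88 0.94
θ=129°: -3.38 0.88
θ=266°: -2.72 -1.74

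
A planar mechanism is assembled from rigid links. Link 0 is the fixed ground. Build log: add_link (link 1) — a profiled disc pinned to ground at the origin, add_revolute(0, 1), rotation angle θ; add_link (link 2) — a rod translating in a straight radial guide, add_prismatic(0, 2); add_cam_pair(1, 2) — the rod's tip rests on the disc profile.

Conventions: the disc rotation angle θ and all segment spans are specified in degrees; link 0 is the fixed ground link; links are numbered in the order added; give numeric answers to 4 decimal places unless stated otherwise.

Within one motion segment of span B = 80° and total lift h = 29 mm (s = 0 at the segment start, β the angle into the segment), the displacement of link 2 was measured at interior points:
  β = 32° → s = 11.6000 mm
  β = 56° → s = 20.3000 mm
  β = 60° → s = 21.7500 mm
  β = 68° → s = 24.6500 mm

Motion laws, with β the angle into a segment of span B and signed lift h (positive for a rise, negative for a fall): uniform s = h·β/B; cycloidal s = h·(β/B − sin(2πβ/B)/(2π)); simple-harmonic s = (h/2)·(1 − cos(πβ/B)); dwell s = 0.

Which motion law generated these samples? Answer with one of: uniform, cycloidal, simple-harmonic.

candidates at β/B = r: uniform s = h·r (linear in β); cycloidal s = h·(r − sin(2πr)/(2π)); simple-harmonic s = (h/2)(1 − cos(πr))
β=32°: printed 11.6000 | uniform 11.6000, cycloidal 8.8871, simple-harmonic 10.0193
β=56°: printed 20.3000 | uniform 20.3000, cycloidal 24.6896, simple-harmonic 23.0229
β=60°: printed 21.7500 | uniform 21.7500, cycloidal 26.3655, simple-harmonic 24.7530
β=68°: printed 24.6500 | uniform 24.6500, cycloidal 28.3840, simple-harmonic 27.4196
only one law matches every sample → uniform

uniform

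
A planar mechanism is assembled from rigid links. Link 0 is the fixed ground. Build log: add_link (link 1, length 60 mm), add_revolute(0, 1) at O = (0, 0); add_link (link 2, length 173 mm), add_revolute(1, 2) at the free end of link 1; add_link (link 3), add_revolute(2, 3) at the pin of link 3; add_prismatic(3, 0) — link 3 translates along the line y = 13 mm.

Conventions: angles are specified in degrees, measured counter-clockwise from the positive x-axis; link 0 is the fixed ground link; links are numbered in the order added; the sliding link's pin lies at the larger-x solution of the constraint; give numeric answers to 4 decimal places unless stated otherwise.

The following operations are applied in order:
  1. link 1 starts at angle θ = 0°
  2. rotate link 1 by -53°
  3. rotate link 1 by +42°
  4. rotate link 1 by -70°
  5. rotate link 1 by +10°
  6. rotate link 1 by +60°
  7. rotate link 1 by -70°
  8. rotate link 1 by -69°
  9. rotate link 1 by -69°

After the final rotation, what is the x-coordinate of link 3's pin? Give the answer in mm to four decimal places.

geometry: r = 60 mm, L = 173 mm, e = 13 mm; θ starts at 0°
rotate link 1 by -53°: θ ← 0° -53° = -53°
rotate link 1 by +42°: θ ← -53° +42° = -11°
rotate link 1 by -70°: θ ← -11° -70° = -81°
rotate link 1 by +10°: θ ← -81° +10° = -71°
rotate link 1 by +60°: θ ← -71° +60° = -11°
rotate link 1 by -70°: θ ← -11° -70° = -81°
rotate link 1 by -69°: θ ← -81° -69° = -150°
rotate link 1 by -69°: θ ← -150° -69° = -219°
crank pin P = (r cos θ, r sin θ) = (-46.628758, 37.759223)
h = r sin θ − e = 37.759223 − 13 = 24.759223
x = r cos θ + √(L² − h²) = -46.628758 + 171.219102 = 124.590344

124.5903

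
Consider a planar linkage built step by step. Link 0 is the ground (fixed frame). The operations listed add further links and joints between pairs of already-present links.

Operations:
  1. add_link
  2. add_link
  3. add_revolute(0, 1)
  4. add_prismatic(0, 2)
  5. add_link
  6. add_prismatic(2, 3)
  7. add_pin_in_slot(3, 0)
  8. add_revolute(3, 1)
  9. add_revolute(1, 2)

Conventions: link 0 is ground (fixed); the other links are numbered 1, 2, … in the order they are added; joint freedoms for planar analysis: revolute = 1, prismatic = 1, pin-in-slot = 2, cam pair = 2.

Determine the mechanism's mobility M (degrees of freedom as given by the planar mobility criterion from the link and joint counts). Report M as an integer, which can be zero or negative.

L=1 J1=0 J2=0
add link → L=2 J1=0 J2=0
add link → L=3 J1=0 J2=0
R@0,1 dof=1 J1 → L=3 J1=1 J2=0
P@0,2 dof=1 J1 → L=3 J1=2 J2=0
add link → L=4 J1=2 J2=0
P@2,3 dof=1 J1 → L=4 J1=3 J2=0
PS@3,0 dof=2 J2 → L=4 J1=3 J2=1
R@3,1 dof=1 J1 → L=4 J1=4 J2=1
R@1,2 dof=1 J1 → L=4 J1=5 J2=1
M=3(L−1)−2J1−J2=3·3−2·5−1=-2

M = -2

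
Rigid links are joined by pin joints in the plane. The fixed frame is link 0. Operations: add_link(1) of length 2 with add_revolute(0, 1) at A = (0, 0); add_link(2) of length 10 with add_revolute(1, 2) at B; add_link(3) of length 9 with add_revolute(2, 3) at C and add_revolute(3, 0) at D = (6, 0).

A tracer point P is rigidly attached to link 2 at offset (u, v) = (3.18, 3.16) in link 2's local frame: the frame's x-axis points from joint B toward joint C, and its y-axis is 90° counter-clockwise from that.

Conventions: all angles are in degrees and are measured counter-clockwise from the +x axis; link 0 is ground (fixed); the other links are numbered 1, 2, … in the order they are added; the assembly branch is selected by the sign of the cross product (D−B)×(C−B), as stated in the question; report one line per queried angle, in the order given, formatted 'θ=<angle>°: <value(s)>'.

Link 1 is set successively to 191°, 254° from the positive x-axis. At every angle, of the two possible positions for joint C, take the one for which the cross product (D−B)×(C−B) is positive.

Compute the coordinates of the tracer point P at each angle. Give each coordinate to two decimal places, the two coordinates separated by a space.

A=(0,0), D=(6.00,0)
θ=191°: B = A + 2.00·(cos191°, sin191°) = (-1.9633, -0.3816)
θ=191°: |BD| = 7.9724
θ=191°: circle(B,10.00) ∩ circle(D,9.00): a=5.1778, h=8.5551
θ=191°:   candidates: C₊=(2.7991,8.4116) cross=68.205; C₋=(3.6181,-8.6791) cross=-68.205
θ=191°:   branch + wants cross > 0 → take C=(2.7991,8.4116) (cross=68.205)
θ=191°: ex = (C−B)/|BC| = (0.4762,0.8793); ey = (-0.8793,0.4762)
θ=191°: P = B + 3.18·ex + 3.16·ey = (-3.2275,3.9195)
θ=254°: B = A + 2.00·(cos254°, sin254°) = (-0.5513, -1.9225)
θ=254°: |BD| = 6.8275
θ=254°: circle(B,10.00) ∩ circle(D,9.00): a=4.8052, h=8.7698
θ=254°:   candidates: C₊=(1.5900,7.8455) cross=59.876; C₋=(6.5289,-8.9844) cross=-59.876
θ=254°:   branch + wants cross > 0 → take C=(1.5900,7.8455) (cross=59.876)
θ=254°: ex = (C−B)/|BC| = (0.2141,0.9768); ey = (-0.9768,0.2141)
θ=254°: P = B + 3.18·ex + 3.16·ey = (-2.9570,1.8604)

θ=191°: -3.23 3.92
θ=254°: -2.96 1.86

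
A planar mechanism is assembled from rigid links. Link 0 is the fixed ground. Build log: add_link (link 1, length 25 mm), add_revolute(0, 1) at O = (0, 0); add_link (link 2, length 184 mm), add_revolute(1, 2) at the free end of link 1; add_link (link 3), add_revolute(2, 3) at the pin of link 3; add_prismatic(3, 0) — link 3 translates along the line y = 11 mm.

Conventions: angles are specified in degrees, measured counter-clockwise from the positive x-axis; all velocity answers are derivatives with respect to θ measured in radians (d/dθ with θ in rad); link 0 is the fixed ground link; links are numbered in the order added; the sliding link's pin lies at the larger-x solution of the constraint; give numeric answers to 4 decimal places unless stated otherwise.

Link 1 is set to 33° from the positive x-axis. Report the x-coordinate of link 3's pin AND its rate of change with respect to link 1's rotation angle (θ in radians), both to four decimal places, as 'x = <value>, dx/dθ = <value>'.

geometry: r = 25 mm, L = 184 mm, e = 11 mm
crank pin P = (r cos θ, r sin θ) = (20.966764, 13.615976)
h = r sin θ − e = 13.615976 − 11 = 2.615976
x = r cos θ + √(L² − h²) = 20.966764 + 183.981403 = 204.948167
dx/dθ = −r sin θ − h·r cos θ/√(L² − h²) (θ in radians; h = 2.615976) = -13.914096

x = 204.9482, dx/dθ = -13.9141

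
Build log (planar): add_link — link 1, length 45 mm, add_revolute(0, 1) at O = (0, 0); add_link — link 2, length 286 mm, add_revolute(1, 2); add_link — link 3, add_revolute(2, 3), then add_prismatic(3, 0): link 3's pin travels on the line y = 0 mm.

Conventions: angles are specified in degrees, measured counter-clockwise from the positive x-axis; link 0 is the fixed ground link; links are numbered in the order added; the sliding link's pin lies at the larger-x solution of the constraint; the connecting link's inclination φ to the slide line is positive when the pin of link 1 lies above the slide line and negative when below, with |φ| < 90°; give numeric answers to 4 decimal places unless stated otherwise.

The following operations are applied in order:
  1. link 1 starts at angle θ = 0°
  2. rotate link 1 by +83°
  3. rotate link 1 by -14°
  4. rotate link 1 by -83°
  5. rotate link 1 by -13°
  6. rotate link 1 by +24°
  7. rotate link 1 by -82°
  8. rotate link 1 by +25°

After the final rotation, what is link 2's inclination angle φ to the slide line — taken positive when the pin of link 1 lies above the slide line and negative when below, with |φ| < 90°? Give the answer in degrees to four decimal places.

geometry: r = 45 mm, L = 286 mm, e = 0 mm; θ starts at 0°
rotate link 1 by +83°: θ ← 0° +83° = 83°
rotate link 1 by -14°: θ ← 83° -14° = 69°
rotate link 1 by -83°: θ ← 69° -83° = -14°
rotate link 1 by -13°: θ ← -14° -13° = -27°
rotate link 1 by +24°: θ ← -27° +24° = -3°
rotate link 1 by -82°: θ ← -3° -82° = -85°
rotate link 1 by +25°: θ ← -85° +25° = -60°
h = r sin θ − e = -38.971143 − 0 = -38.971143
sin φ = h / L = -38.971143 / 286 = -0.13626274
φ = arcsin(-0.13626274) = -7.831644°

-7.8316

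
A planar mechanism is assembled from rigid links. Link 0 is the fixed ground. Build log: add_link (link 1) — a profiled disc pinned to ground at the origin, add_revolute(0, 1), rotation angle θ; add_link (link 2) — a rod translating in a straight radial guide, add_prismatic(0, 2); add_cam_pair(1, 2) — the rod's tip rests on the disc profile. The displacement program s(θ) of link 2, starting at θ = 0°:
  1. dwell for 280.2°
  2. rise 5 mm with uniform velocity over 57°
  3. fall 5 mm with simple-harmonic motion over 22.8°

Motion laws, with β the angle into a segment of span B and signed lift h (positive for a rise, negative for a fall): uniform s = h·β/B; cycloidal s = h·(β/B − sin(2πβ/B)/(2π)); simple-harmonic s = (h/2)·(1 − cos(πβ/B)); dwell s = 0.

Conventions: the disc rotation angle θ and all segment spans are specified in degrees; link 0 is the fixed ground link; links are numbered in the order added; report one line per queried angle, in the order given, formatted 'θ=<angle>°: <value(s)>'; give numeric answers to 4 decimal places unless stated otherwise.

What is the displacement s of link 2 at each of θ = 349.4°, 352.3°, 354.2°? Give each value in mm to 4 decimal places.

seg 1 [0°–280.2°] dwell: s stays 0.0000
seg 2 [280.2°–337.2°] uniform, h=5: full span → s += 5 → s = 5.0000
seg 3 [337.2°–360°] simple-harmonic, h=-5: θ=349.4° here. β=12.2, B=22.8. -5/2·(1 − cos(π·0.5351)) = -2.7750 → s = 2.2250
seg 3 [337.2°–360°] simple-harmonic, h=-5: θ=352.3° here. β=15.1, B=22.8. -5/2·(1 − cos(π·0.6623)) = -3.7201 → s = 1.2799
seg 3 [337.2°–360°] simple-harmonic, h=-5: θ=354.2° here. β=17, B=22.8. -5/2·(1 − cos(π·0.7456)) = -4.2432 → s = 0.7568

θ=349.4°: 2.2250
θ=352.3°: 1.2799
θ=354.2°: 0.7568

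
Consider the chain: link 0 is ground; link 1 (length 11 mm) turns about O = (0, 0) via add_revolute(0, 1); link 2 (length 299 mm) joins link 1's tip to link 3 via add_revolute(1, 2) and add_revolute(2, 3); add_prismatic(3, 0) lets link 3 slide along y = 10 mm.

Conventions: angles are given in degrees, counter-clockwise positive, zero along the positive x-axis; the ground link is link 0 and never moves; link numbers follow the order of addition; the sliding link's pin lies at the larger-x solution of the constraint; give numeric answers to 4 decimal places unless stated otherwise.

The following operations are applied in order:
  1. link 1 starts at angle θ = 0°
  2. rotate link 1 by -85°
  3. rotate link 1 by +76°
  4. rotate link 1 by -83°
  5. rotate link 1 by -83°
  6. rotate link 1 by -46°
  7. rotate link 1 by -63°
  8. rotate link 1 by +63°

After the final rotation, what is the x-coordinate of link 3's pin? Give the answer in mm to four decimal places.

geometry: r = 11 mm, L = 299 mm, e = 10 mm; θ starts at 0°
rotate link 1 by -85°: θ ← 0° -85° = -85°
rotate link 1 by +76°: θ ← -85° +76° = -9°
rotate link 1 by -83°: θ ← -9° -83° = -92°
rotate link 1 by -83°: θ ← -92° -83° = -175°
rotate link 1 by -46°: θ ← -175° -46° = -221°
rotate link 1 by -63°: θ ← -221° -63° = -284°
rotate link 1 by +63°: θ ← -284° +63° = -221°
crank pin P = (r cos θ, r sin θ) = (-8.301805, 7.216649)
h = r sin θ − e = 7.216649 − 10 = -2.783351
x = r cos θ + √(L² − h²) = -8.301805 + 298.987045 = 290.685239

290.6852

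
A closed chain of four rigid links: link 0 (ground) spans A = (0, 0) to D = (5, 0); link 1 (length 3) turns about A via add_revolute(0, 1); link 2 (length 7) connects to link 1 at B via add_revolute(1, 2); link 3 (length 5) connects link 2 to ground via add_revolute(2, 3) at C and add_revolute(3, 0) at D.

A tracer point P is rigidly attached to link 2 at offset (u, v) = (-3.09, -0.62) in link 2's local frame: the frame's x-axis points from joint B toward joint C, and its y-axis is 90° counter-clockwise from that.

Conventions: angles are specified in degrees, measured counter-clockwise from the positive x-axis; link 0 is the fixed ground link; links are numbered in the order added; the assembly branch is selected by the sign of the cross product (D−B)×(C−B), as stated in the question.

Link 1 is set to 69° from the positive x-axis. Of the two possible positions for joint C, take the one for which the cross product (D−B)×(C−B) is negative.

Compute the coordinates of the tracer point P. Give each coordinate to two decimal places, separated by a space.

A=(0,0), D=(5.00,0)
B = A + 3.00·(cos69°, sin69°) = (1.0751, 2.8007)
|BD| = 4.8217
circle(B,7.00) ∩ circle(D,5.00): a=4.8996, h=4.9994
  candidates: C₊=(7.9673,4.0243) cross=24.106; C₋=(2.1594,-4.1148) cross=-24.106
  branch - wants cross < 0 → take C=(2.1594,-4.1148) (cross=-24.106)
ex = (C−B)/|BC| = (0.1549,-0.9879); ey = (0.9879,0.1549)
P = B + -3.09·ex + -0.62·ey = (-0.0161,5.7574)

-0.02 5.76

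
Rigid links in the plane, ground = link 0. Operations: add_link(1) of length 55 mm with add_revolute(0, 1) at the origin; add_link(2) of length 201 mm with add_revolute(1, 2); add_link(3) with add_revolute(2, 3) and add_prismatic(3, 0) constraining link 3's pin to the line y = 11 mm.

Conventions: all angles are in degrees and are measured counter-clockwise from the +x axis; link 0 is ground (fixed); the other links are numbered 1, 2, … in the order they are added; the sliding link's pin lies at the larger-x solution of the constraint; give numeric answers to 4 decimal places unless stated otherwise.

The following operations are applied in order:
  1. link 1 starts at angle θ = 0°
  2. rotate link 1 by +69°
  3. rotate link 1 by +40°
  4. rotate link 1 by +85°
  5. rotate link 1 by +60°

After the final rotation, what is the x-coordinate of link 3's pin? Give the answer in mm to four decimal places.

geometry: r = 55 mm, L = 201 mm, e = 11 mm; θ starts at 0°
rotate link 1 by +69°: θ ← 0° +69° = 69°
rotate link 1 by +40°: θ ← 69° +40° = 109°
rotate link 1 by +85°: θ ← 109° +85° = 194°
rotate link 1 by +60°: θ ← 194° +60° = 254°
crank pin P = (r cos θ, r sin θ) = (-15.160055, -52.869393)
h = r sin θ − e = -52.869393 − 11 = -63.869393
x = r cos θ + √(L² − h²) = -15.160055 + 190.582530 = 175.422475

175.4225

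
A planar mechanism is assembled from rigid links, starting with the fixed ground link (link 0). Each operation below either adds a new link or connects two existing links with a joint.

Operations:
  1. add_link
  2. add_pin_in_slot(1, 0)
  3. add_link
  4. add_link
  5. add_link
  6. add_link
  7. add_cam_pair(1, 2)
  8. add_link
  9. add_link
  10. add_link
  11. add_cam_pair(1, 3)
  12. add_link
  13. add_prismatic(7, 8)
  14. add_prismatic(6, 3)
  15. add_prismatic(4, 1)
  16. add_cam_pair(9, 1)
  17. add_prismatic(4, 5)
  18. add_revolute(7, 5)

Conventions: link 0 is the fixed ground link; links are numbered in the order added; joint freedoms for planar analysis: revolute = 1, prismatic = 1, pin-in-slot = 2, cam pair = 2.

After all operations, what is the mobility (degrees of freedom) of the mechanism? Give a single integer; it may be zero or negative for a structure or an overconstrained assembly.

ground; <1,0,0>
#1 <2,0,0>
PS:1↔0 J2 <2,0,1>
#2 <3,0,1>
#3 <4,0,1>
#4 <5,0,1>
#5 <6,0,1>
C:1↔2 J2 <6,0,2>
#6 <7,0,2>
#7 <8,0,2>
#8 <9,0,2>
C:1↔3 J2 <9,0,3>
#9 <10,0,3>
P:7↔8 J1 <10,1,3>
P:6↔3 J1 <10,2,3>
P:4↔1 J1 <10,3,3>
C:9↔1 J2 <10,3,4>
P:4↔5 J1 <10,4,4>
R:7↔5 J1 <10,5,4>
3×9 − 2×5 − 1×4 = 13

M = 13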